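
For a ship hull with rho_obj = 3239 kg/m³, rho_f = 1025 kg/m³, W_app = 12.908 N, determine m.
Formula: W_{app} = mg\left(1 - \frac{\rho_f}{\rho_{obj}}\right)
Substituting knowns: 12.908 = m·9.81·(1 − 1025/3239)
Solving for m: m = 12.908/(9.81·(1 − 1025/3239)) = 1.925 kg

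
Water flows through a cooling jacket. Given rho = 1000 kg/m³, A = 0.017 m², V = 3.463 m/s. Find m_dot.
Formula: \dot{m} = \rho A V
m_dot = 1000·0.017·3.463 = 58.87 kg/s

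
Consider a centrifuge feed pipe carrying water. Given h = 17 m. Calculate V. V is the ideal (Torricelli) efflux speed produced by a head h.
Formula: V = \sqrt{2 g h}
V = √(2·9.81·17) = 18.26 m/s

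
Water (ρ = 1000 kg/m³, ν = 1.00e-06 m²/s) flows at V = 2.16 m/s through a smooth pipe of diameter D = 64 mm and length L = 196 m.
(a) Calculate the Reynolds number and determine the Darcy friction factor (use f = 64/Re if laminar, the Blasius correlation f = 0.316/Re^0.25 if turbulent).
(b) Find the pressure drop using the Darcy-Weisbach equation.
(a) Re = V·D/ν = 2.16·0.064/1.00e-06 = 138240 → turbulent (Re > 4000); f = 0.316/Re^0.25 = 0.316/138240^0.25 = 0.016388 (Blasius is strictly valid for Re ≲ 1e5; used here as the smooth-pipe estimate the problem specifies)
(b) Darcy-Weisbach: ΔP = f·(L/D)·½ρV²/1000 = 0.016388·(196/0.064)·½·1000·2.16²/1000 = 117.1 kPa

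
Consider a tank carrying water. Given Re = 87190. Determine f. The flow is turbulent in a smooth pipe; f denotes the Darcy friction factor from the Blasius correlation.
Formula: f = \frac{0.316}{Re^{0.25}}
f = 0.316/87190^0.25 = 0.01839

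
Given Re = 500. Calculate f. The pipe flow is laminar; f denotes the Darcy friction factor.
Formula: f = \frac{64}{Re}
f = 64/500 = 0.128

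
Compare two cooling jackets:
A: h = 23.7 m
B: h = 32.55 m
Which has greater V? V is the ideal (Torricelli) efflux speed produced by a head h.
V(A) = 21.56 m/s, V(B) = 25.27 m/s. Answer: B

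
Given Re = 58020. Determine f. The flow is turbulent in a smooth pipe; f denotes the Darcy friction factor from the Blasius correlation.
Formula: f = \frac{0.316}{Re^{0.25}}
f = 0.316/58020^0.25 = 0.02036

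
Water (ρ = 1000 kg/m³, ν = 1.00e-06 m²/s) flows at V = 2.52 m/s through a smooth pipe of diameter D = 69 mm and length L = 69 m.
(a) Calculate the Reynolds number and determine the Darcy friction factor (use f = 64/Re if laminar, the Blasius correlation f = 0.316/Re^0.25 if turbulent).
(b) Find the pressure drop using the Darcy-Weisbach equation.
(a) Re = V·D/ν = 2.52·0.069/1.00e-06 = 173880 → turbulent (Re > 4000); f = 0.316/Re^0.25 = 0.316/173880^0.25 = 0.015475 (Blasius is strictly valid for Re ≲ 1e5; used here as the smooth-pipe estimate the problem specifies)
(b) Darcy-Weisbach: ΔP = f·(L/D)·½ρV²/1000 = 0.015475·(69/0.069)·½·1000·2.52²/1000 = 49.14 kPa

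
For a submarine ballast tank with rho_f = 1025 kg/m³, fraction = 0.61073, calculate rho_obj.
Formula: f_{sub} = \frac{\rho_{obj}}{\rho_f}
Substituting knowns: 0.61073 = rho_obj/1025
Solving for rho_obj: rho_obj = 0.61073·1025 = 626 kg/m³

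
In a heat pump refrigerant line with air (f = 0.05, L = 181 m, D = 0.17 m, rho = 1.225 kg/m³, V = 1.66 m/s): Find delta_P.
Formula: \Delta P = f \frac{L}{D} \frac{\rho V^2}{2}
delta_P = 0.05·(181/0.17)·0.5·1.225·1.66²/1000 = 0.08985 kPa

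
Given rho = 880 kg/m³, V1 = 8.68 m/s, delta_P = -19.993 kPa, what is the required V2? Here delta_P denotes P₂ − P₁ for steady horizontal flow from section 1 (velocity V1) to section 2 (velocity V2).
Formula: \Delta P = \frac{1}{2} \rho (V_1^2 - V_2^2)
Substituting knowns: -19.993 = 0.5·880·(8.68² − V2²)/1000
Solving for V2: V2 = √(8.68² − 2·(-19.993·1000)/880) = 10.99 m/s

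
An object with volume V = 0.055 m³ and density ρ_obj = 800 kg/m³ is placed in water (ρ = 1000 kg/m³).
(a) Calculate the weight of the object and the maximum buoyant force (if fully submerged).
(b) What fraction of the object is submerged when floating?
(a) W=rho_obj*g*V=800*9.81*0.055=431.6 N; F_B(max)=rho*g*V=1000*9.81*0.055=539.5 N
(b) Floating fraction=rho_obj/rho=800/1000=0.800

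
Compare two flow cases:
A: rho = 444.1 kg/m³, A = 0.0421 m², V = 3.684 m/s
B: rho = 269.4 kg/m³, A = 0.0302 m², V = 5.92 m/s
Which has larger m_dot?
m_dot(A) = 68.88 kg/s, m_dot(B) = 48.16 kg/s. Answer: A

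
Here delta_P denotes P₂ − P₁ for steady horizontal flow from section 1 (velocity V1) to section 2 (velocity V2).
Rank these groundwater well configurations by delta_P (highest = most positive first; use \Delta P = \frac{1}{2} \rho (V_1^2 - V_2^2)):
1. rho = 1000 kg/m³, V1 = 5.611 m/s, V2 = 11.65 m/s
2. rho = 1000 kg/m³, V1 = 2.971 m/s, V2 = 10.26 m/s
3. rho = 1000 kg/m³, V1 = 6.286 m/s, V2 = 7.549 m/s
Case 1: delta_P = -52.12 kPa
Case 2: delta_P = -48.22 kPa
Case 3: delta_P = -8.737 kPa
Ranking (highest first): 3, 2, 1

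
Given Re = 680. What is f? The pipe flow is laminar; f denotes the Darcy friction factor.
Formula: f = \frac{64}{Re}
f = 64/680 = 0.09412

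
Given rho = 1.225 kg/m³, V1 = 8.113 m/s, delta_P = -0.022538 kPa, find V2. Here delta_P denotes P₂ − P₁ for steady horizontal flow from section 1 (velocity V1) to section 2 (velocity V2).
Formula: \Delta P = \frac{1}{2} \rho (V_1^2 - V_2^2)
Substituting knowns: -0.022538 = 0.5·1.225·(8.113² − V2²)/1000
Solving for V2: V2 = √(8.113² − 2·(-0.022538·1000)/1.225) = 10.13 m/s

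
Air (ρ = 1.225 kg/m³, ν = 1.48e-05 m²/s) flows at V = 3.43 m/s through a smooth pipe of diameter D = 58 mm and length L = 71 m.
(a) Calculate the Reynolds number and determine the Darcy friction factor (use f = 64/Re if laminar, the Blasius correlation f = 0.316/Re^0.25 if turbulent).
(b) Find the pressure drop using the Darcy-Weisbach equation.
(a) Re = V·D/ν = 3.43·0.058/1.48e-05 = 13442 → turbulent (Re > 4000); f = 0.316/Re^0.25 = 0.316/13442^0.25 = 0.029347
(b) Darcy-Weisbach: ΔP = f·(L/D)·½ρV²/1000 = 0.029347·(71/0.058)·½·1.225·3.43²/1000 = 0.2589 kPa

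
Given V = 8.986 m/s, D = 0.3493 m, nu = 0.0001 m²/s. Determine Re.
Formula: Re = \frac{V D}{\nu}
Re = 8.986·0.3493/0.0001 = 31388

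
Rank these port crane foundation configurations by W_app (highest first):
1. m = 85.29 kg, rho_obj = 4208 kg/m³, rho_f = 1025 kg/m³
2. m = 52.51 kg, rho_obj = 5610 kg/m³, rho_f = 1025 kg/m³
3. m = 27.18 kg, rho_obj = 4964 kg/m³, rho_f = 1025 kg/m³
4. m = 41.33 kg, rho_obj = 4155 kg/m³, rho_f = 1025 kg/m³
Case 1: W_app = 632.9 N
Case 2: W_app = 421 N
Case 3: W_app = 211.6 N
Case 4: W_app = 305.4 N
Ranking (highest first): 1, 2, 4, 3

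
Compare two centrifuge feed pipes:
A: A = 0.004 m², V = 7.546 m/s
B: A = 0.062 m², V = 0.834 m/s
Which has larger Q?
Q(A) = 30.18 L/s, Q(B) = 51.71 L/s. Answer: B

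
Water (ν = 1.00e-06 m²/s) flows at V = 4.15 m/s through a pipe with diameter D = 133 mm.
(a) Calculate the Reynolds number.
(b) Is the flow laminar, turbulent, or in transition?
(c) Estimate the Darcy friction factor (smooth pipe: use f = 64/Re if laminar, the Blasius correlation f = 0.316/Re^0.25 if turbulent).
(a) Re = V·D/ν = 4.15·0.133/1.00e-06 = 551950
(b) Flow regime: turbulent (Re > 4000)
(c) Friction factor: f = 0.316/Re^0.25 = 0.316/551950^0.25 = 0.01159 (Blasius is strictly valid for Re ≲ 1e5; used here as the smooth-pipe estimate the problem specifies)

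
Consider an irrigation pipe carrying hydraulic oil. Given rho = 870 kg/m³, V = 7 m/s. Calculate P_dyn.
Formula: P_{dyn} = \frac{1}{2} \rho V^2
P_dyn = 0.5·870·7²/1000 = 21.32 kPa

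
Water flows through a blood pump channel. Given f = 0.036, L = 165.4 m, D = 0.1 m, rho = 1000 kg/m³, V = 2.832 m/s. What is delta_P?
Formula: \Delta P = f \frac{L}{D} \frac{\rho V^2}{2}
delta_P = 0.036·(165.4/0.1)·0.5·1000·2.832²/1000 = 238.8 kPa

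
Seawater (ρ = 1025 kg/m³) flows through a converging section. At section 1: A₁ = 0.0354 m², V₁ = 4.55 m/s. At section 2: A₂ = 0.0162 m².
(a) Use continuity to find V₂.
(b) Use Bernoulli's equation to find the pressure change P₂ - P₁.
(a) Continuity: A₁V₁=A₂V₂ -> V₂=A₁V₁/A₂=0.0354*4.55/0.0162=9.94 m/s
(b) Bernoulli: P₂-P₁=0.5*rho*(V₁^2-V₂^2)/1000=0.5*1025*(4.55^2-9.94^2)/1000=-40.03 kPa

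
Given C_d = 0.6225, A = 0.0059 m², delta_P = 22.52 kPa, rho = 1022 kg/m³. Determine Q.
Formula: Q = C_d A \sqrt{\frac{2 \Delta P}{\rho}}
Q = 0.6225·0.0059·√(2·(22.52·1000)/1022)·1000 = 24.38 L/s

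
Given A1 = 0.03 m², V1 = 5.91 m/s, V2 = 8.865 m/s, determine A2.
Formula: V_2 = \frac{A_1 V_1}{A_2}
Substituting knowns: 8.865 = 0.03·5.91/A2
Solving for A2: A2 = 0.03·5.91/8.865 = 0.02 m²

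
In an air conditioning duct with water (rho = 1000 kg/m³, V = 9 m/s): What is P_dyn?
Formula: P_{dyn} = \frac{1}{2} \rho V^2
P_dyn = 0.5·1000·9²/1000 = 40.5 kPa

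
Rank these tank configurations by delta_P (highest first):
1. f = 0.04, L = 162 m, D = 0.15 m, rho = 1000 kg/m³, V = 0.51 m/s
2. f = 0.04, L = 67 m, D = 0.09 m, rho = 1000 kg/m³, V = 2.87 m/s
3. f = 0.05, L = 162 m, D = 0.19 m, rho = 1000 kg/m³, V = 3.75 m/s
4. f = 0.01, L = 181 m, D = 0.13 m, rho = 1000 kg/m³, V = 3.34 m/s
Case 1: delta_P = 5.618 kPa
Case 2: delta_P = 122.6 kPa
Case 3: delta_P = 299.8 kPa
Case 4: delta_P = 77.66 kPa
Ranking (highest first): 3, 2, 4, 1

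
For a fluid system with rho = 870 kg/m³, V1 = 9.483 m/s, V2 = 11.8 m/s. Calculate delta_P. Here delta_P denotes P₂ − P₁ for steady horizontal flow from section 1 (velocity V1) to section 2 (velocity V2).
Formula: \Delta P = \frac{1}{2} \rho (V_1^2 - V_2^2)
delta_P = 0.5·870·(9.483² − 11.8²)/1000 = -21.45 kPa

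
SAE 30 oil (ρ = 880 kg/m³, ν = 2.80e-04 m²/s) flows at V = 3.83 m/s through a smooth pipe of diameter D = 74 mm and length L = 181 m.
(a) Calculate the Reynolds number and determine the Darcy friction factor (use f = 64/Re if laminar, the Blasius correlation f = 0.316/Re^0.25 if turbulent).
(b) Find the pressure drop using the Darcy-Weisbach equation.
(a) Re = V·D/ν = 3.83·0.074/2.80e-04 = 1012.2 → laminar (Re < 2300); f = 64/Re = 64/1012.2 = 0.063229
(b) Darcy-Weisbach: ΔP = f·(L/D)·½ρV²/1000 = 0.063229·(181/0.074)·½·880·3.83²/1000 = 998.2 kPa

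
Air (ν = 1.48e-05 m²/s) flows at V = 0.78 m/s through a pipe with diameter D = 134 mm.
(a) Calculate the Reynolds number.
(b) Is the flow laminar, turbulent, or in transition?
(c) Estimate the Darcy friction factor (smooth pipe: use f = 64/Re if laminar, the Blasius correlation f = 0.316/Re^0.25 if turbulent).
(a) Re = V·D/ν = 0.78·0.134/1.48e-05 = 7062.2
(b) Flow regime: turbulent (Re > 4000)
(c) Friction factor: f = 0.316/Re^0.25 = 0.316/7062.2^0.25 = 0.03447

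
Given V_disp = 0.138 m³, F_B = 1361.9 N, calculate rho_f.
Formula: F_B = \rho_f g V_{disp}
Substituting knowns: 1361.9 = rho_f·9.81·0.138
Solving for rho_f: rho_f = 1361.9/(9.81·0.138) = 1006 kg/m³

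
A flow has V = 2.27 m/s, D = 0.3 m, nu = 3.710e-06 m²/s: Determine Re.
Formula: Re = \frac{V D}{\nu}
Re = 2.27·0.3/3.710e-06 = 183558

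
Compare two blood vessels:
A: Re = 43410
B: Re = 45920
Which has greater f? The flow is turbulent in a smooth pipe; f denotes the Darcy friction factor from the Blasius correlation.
f(A) = 0.02189, f(B) = 0.02159. Answer: A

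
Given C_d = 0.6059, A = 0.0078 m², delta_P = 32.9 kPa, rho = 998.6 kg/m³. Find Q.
Formula: Q = C_d A \sqrt{\frac{2 \Delta P}{\rho}}
Q = 0.6059·0.0078·√(2·(32.9·1000)/998.6)·1000 = 38.36 L/s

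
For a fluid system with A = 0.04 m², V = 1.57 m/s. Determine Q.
Formula: Q = A V
Q = 0.04·1.57·1000 = 62.8 L/s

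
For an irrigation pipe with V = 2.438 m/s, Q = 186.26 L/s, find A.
Formula: Q = A V
Substituting knowns: 186.26 = A·2.438·1000
Solving for A: A = (186.26/1000)/2.438 = 0.0764 m²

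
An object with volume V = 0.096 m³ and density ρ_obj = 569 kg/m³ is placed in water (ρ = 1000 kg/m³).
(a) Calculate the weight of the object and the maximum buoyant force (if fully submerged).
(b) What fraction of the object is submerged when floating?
(a) W=rho_obj*g*V=569*9.81*0.096=535.9 N; F_B(max)=rho*g*V=1000*9.81*0.096=941.8 N
(b) Floating fraction=rho_obj/rho=569/1000=0.569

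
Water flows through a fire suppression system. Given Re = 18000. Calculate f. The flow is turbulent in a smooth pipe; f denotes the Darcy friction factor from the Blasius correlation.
Formula: f = \frac{0.316}{Re^{0.25}}
f = 0.316/18000^0.25 = 0.02728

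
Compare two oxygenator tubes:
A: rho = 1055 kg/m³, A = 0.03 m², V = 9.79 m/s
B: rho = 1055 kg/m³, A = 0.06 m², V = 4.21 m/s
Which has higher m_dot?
m_dot(A) = 309.9 kg/s, m_dot(B) = 266.5 kg/s. Answer: A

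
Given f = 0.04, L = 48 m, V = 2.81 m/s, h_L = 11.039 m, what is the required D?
Formula: h_L = f \frac{L}{D} \frac{V^2}{2g}
Substituting knowns: 11.039 = 0.04·(48/D)·2.81²/(2·9.81)
Solving for D: D = 0.04·48·2.81²/(2·9.81·11.039) = 0.07 m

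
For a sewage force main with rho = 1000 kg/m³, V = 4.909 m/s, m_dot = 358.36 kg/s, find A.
Formula: \dot{m} = \rho A V
Substituting knowns: 358.36 = 1000·A·4.909
Solving for A: A = 358.36/(1000·4.909) = 0.073 m²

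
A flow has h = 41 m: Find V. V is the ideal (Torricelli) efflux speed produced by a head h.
Formula: V = \sqrt{2 g h}
V = √(2·9.81·41) = 28.36 m/s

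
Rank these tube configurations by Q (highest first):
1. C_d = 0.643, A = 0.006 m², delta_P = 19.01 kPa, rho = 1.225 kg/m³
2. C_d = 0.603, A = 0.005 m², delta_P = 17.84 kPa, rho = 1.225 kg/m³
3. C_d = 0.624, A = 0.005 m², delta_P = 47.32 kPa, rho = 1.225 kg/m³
Case 1: Q = 679.7 L/s
Case 2: Q = 514.6 L/s
Case 3: Q = 867.2 L/s
Ranking (highest first): 3, 1, 2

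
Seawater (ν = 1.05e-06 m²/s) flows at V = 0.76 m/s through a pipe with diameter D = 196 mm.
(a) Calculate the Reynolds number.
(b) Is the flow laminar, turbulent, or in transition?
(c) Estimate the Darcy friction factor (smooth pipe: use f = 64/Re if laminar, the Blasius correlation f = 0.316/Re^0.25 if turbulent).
(a) Re = V·D/ν = 0.76·0.196/1.05e-06 = 141870
(b) Flow regime: turbulent (Re > 4000)
(c) Friction factor: f = 0.316/Re^0.25 = 0.316/141870^0.25 = 0.01628 (Blasius is strictly valid for Re ≲ 1e5; used here as the smooth-pipe estimate the problem specifies)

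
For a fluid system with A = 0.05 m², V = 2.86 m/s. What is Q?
Formula: Q = A V
Q = 0.05·2.86·1000 = 143 L/s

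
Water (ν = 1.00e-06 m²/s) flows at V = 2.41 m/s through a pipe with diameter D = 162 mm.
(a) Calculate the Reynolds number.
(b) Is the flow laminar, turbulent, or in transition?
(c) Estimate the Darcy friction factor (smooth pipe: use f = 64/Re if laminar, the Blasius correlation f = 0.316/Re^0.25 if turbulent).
(a) Re = V·D/ν = 2.41·0.162/1.00e-06 = 390420
(b) Flow regime: turbulent (Re > 4000)
(c) Friction factor: f = 0.316/Re^0.25 = 0.316/390420^0.25 = 0.01264 (Blasius is strictly valid for Re ≲ 1e5; used here as the smooth-pipe estimate the problem specifies)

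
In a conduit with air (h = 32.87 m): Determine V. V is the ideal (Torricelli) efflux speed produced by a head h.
Formula: V = \sqrt{2 g h}
V = √(2·9.81·32.87) = 25.4 m/s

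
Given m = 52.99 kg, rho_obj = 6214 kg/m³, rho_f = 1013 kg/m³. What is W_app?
Formula: W_{app} = mg\left(1 - \frac{\rho_f}{\rho_{obj}}\right)
W_app = 52.99·9.81·(1 − 1013/6214) = 435.1 N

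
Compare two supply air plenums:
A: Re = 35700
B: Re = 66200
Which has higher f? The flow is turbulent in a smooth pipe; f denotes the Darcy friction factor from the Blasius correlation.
f(A) = 0.02299, f(B) = 0.0197. Answer: A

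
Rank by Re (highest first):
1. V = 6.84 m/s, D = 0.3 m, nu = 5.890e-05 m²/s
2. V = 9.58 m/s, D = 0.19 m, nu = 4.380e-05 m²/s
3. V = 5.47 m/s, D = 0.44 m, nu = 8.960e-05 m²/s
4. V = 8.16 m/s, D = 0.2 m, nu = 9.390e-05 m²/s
Case 1: Re = 34839
Case 2: Re = 41557
Case 3: Re = 26862
Case 4: Re = 17380
Ranking (highest first): 2, 1, 3, 4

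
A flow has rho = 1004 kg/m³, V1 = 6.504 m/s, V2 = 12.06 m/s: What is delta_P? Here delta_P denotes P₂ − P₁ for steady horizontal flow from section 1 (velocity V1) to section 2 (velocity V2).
Formula: \Delta P = \frac{1}{2} \rho (V_1^2 - V_2^2)
delta_P = 0.5·1004·(6.504² − 12.06²)/1000 = -51.78 kPa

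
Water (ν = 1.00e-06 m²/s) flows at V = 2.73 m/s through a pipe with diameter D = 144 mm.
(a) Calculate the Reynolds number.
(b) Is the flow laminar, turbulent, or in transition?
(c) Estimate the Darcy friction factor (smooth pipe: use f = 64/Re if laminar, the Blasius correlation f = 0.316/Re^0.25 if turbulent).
(a) Re = V·D/ν = 2.73·0.144/1.00e-06 = 393120
(b) Flow regime: turbulent (Re > 4000)
(c) Friction factor: f = 0.316/Re^0.25 = 0.316/393120^0.25 = 0.01262 (Blasius is strictly valid for Re ≲ 1e5; used here as the smooth-pipe estimate the problem specifies)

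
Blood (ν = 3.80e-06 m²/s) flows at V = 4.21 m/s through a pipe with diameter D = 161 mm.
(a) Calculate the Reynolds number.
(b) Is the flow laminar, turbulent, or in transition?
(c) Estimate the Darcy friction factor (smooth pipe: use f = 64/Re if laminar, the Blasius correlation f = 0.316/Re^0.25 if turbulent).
(a) Re = V·D/ν = 4.21·0.161/3.80e-06 = 178370
(b) Flow regime: turbulent (Re > 4000)
(c) Friction factor: f = 0.316/Re^0.25 = 0.316/178370^0.25 = 0.01538 (Blasius is strictly valid for Re ≲ 1e5; used here as the smooth-pipe estimate the problem specifies)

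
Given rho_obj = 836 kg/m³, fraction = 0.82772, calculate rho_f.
Formula: f_{sub} = \frac{\rho_{obj}}{\rho_f}
Substituting knowns: 0.82772 = 836/rho_f
Solving for rho_f: rho_f = 836/0.82772 = 1010 kg/m³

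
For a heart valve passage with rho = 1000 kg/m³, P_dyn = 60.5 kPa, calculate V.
Formula: P_{dyn} = \frac{1}{2} \rho V^2
Substituting knowns: 60.5 = 0.5·1000·V²/1000
Solving for V: V = √(2·(60.5·1000)/1000) = 11 m/s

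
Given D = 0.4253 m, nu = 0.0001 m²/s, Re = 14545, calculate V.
Formula: Re = \frac{V D}{\nu}
Substituting knowns: 14545 = V·0.4253/0.0001
Solving for V: V = 14545·0.0001/0.4253 = 3.42 m/s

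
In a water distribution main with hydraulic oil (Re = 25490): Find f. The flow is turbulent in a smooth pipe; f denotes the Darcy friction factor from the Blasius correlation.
Formula: f = \frac{0.316}{Re^{0.25}}
f = 0.316/25490^0.25 = 0.02501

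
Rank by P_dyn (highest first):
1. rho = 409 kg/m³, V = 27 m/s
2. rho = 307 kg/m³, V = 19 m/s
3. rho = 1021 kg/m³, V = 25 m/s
Case 1: P_dyn = 149.1 kPa
Case 2: P_dyn = 55.41 kPa
Case 3: P_dyn = 319.1 kPa
Ranking (highest first): 3, 1, 2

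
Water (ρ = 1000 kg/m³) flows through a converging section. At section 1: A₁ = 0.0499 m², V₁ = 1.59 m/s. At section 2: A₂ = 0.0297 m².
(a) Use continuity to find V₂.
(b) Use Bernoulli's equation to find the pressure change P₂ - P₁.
(a) Continuity: A₁V₁=A₂V₂ -> V₂=A₁V₁/A₂=0.0499*1.59/0.0297=2.67 m/s
(b) Bernoulli: P₂-P₁=0.5*rho*(V₁^2-V₂^2)/1000=0.5*1000*(1.59^2-2.67^2)/1000=-2.3 kPa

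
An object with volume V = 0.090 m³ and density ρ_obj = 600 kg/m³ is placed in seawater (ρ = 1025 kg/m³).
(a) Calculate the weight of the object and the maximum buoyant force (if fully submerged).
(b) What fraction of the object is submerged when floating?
(a) W=rho_obj*g*V=600*9.81*0.090=529.7 N; F_B(max)=rho*g*V=1025*9.81*0.090=905.0 N
(b) Floating fraction=rho_obj/rho=600/1025=0.585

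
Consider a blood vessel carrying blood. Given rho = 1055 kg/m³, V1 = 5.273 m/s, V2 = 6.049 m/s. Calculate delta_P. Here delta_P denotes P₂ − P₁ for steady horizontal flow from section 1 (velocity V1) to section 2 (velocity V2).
Formula: \Delta P = \frac{1}{2} \rho (V_1^2 - V_2^2)
delta_P = 0.5·1055·(5.273² − 6.049²)/1000 = -4.635 kPa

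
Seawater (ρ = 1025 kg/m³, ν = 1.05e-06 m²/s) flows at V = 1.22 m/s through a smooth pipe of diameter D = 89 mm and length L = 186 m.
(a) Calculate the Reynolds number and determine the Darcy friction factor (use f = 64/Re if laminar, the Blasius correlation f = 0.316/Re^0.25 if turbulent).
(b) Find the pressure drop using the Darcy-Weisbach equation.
(a) Re = V·D/ν = 1.22·0.089/1.05e-06 = 103410 → turbulent (Re > 4000); f = 0.316/Re^0.25 = 0.316/103410^0.25 = 0.017622 (Blasius is strictly valid for Re ≲ 1e5; used here as the smooth-pipe estimate the problem specifies)
(b) Darcy-Weisbach: ΔP = f·(L/D)·½ρV²/1000 = 0.017622·(186/0.089)·½·1025·1.22²/1000 = 28.09 kPa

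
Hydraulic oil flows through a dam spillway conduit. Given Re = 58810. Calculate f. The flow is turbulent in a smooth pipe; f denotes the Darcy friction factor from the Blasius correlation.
Formula: f = \frac{0.316}{Re^{0.25}}
f = 0.316/58810^0.25 = 0.02029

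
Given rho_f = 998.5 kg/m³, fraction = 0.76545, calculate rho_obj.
Formula: f_{sub} = \frac{\rho_{obj}}{\rho_f}
Substituting knowns: 0.76545 = rho_obj/998.5
Solving for rho_obj: rho_obj = 0.76545·998.5 = 764.3 kg/m³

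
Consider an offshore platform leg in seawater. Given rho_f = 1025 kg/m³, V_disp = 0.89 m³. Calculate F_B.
Formula: F_B = \rho_f g V_{disp}
F_B = 1025·9.81·0.89 = 8949 N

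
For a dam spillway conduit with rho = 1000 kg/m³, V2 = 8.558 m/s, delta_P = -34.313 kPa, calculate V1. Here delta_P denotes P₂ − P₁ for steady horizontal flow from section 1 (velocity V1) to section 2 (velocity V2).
Formula: \Delta P = \frac{1}{2} \rho (V_1^2 - V_2^2)
Substituting knowns: -34.313 = 0.5·1000·(V1² − 8.558²)/1000
Solving for V1: V1 = √(8.558² + 2·(-34.313·1000)/1000) = 2.148 m/s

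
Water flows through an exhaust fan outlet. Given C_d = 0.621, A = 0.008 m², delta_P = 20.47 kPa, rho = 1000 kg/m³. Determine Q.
Formula: Q = C_d A \sqrt{\frac{2 \Delta P}{\rho}}
Q = 0.621·0.008·√(2·(20.47·1000)/1000)·1000 = 31.79 L/s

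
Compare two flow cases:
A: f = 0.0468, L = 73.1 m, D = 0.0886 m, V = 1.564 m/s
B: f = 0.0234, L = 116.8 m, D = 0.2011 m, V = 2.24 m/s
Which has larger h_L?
h_L(A) = 4.814 m, h_L(B) = 3.476 m. Answer: A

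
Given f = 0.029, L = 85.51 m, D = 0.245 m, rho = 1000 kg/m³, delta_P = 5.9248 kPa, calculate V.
Formula: \Delta P = f \frac{L}{D} \frac{\rho V^2}{2}
Substituting knowns: 5.9248 = 0.029·(85.51/0.245)·0.5·1000·V²/1000
Solving for V: V = √((5.9248·1000)/(0.029·(85.51/0.245)·0.5·1000)) = 1.082 m/s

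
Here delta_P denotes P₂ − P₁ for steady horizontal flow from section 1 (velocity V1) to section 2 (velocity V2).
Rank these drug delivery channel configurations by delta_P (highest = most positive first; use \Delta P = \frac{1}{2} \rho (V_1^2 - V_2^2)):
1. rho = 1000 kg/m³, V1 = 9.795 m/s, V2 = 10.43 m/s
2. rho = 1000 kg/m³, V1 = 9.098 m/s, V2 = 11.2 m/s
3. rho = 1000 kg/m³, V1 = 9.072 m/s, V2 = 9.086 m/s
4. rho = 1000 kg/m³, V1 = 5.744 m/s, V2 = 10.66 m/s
Case 1: delta_P = -6.421 kPa
Case 2: delta_P = -21.33 kPa
Case 3: delta_P = -0.1271 kPa
Case 4: delta_P = -40.32 kPa
Ranking (highest first): 3, 1, 2, 4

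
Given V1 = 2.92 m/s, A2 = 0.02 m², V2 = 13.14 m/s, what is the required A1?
Formula: V_2 = \frac{A_1 V_1}{A_2}
Substituting knowns: 13.14 = A1·2.92/0.02
Solving for A1: A1 = 13.14·0.02/2.92 = 0.09 m²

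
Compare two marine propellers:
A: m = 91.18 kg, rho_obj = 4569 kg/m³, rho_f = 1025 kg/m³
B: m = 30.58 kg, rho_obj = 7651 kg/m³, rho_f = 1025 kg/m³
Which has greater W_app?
W_app(A) = 693.8 N, W_app(B) = 259.8 N. Answer: A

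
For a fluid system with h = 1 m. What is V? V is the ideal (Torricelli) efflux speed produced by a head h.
Formula: V = \sqrt{2 g h}
V = √(2·9.81·1) = 4.429 m/s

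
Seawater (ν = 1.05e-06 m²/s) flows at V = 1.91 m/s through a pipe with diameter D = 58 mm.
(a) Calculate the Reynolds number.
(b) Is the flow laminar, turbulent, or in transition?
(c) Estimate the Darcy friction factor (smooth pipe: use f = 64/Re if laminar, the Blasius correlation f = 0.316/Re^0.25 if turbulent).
(a) Re = V·D/ν = 1.91·0.058/1.05e-06 = 105500
(b) Flow regime: turbulent (Re > 4000)
(c) Friction factor: f = 0.316/Re^0.25 = 0.316/105500^0.25 = 0.01753 (Blasius is strictly valid for Re ≲ 1e5; used here as the smooth-pipe estimate the problem specifies)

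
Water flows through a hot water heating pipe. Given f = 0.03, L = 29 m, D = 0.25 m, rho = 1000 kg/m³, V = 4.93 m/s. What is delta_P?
Formula: \Delta P = f \frac{L}{D} \frac{\rho V^2}{2}
delta_P = 0.03·(29/0.25)·0.5·1000·4.93²/1000 = 42.29 kPa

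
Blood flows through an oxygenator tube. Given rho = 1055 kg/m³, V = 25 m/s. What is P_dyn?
Formula: P_{dyn} = \frac{1}{2} \rho V^2
P_dyn = 0.5·1055·25²/1000 = 329.7 kPa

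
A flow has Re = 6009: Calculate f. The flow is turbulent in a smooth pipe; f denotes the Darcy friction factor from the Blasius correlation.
Formula: f = \frac{0.316}{Re^{0.25}}
f = 0.316/6009^0.25 = 0.03589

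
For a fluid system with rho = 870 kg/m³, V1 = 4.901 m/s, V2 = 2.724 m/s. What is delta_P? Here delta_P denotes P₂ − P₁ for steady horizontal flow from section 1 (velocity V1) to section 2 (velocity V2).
Formula: \Delta P = \frac{1}{2} \rho (V_1^2 - V_2^2)
delta_P = 0.5·870·(4.901² − 2.724²)/1000 = 7.221 kPa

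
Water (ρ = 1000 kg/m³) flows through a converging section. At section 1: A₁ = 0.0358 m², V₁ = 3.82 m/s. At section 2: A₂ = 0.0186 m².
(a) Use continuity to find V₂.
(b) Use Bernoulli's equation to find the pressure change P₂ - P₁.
(a) Continuity: A₁V₁=A₂V₂ -> V₂=A₁V₁/A₂=0.0358*3.82/0.0186=7.35 m/s
(b) Bernoulli: P₂-P₁=0.5*rho*(V₁^2-V₂^2)/1000=0.5*1000*(3.82^2-7.35^2)/1000=-19.72 kPa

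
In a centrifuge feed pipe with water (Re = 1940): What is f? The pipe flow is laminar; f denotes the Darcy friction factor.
Formula: f = \frac{64}{Re}
f = 64/1940 = 0.03299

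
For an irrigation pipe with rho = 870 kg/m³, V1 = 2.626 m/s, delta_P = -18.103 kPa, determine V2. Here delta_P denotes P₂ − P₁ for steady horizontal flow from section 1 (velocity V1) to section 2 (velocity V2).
Formula: \Delta P = \frac{1}{2} \rho (V_1^2 - V_2^2)
Substituting knowns: -18.103 = 0.5·870·(2.626² − V2²)/1000
Solving for V2: V2 = √(2.626² − 2·(-18.103·1000)/870) = 6.965 m/s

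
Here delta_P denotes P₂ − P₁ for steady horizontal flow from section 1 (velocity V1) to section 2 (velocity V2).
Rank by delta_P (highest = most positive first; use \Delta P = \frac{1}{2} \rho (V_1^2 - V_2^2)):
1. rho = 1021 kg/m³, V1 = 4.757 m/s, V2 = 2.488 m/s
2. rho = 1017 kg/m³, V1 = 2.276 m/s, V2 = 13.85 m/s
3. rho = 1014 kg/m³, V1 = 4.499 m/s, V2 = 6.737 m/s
Case 1: delta_P = 8.392 kPa
Case 2: delta_P = -94.91 kPa
Case 3: delta_P = -12.75 kPa
Ranking (highest first): 1, 3, 2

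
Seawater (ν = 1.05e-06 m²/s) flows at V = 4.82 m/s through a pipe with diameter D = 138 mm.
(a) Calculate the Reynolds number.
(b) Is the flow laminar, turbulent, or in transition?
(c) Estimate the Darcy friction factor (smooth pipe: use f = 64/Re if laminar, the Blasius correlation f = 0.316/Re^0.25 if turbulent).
(a) Re = V·D/ν = 4.82·0.138/1.05e-06 = 633490
(b) Flow regime: turbulent (Re > 4000)
(c) Friction factor: f = 0.316/Re^0.25 = 0.316/633490^0.25 = 0.0112 (Blasius is strictly valid for Re ≲ 1e5; used here as the smooth-pipe estimate the problem specifies)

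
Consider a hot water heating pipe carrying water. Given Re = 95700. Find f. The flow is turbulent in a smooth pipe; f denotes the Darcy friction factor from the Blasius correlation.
Formula: f = \frac{0.316}{Re^{0.25}}
f = 0.316/95700^0.25 = 0.01797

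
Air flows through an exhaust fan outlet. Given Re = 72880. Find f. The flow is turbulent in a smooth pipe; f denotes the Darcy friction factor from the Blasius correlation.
Formula: f = \frac{0.316}{Re^{0.25}}
f = 0.316/72880^0.25 = 0.01923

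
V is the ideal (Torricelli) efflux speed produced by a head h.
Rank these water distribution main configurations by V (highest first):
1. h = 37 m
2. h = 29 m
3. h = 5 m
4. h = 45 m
Case 1: V = 26.94 m/s
Case 2: V = 23.85 m/s
Case 3: V = 9.905 m/s
Case 4: V = 29.71 m/s
Ranking (highest first): 4, 1, 2, 3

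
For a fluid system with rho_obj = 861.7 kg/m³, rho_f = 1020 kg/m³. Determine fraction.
Formula: f_{sub} = \frac{\rho_{obj}}{\rho_f}
fraction = 861.7/1020 = 0.8448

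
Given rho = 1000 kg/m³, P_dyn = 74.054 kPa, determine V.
Formula: P_{dyn} = \frac{1}{2} \rho V^2
Substituting knowns: 74.054 = 0.5·1000·V²/1000
Solving for V: V = √(2·(74.054·1000)/1000) = 12.17 m/s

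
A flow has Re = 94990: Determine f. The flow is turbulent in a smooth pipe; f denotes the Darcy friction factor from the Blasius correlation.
Formula: f = \frac{0.316}{Re^{0.25}}
f = 0.316/94990^0.25 = 0.018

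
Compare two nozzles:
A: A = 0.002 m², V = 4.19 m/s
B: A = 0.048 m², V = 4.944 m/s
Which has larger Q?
Q(A) = 8.38 L/s, Q(B) = 237.3 L/s. Answer: B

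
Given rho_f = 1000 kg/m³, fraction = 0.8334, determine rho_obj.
Formula: f_{sub} = \frac{\rho_{obj}}{\rho_f}
Substituting knowns: 0.8334 = rho_obj/1000
Solving for rho_obj: rho_obj = 0.8334·1000 = 833.4 kg/m³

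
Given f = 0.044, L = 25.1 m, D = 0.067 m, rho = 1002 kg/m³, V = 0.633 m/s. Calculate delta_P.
Formula: \Delta P = f \frac{L}{D} \frac{\rho V^2}{2}
delta_P = 0.044·(25.1/0.067)·0.5·1002·0.633²/1000 = 3.309 kPa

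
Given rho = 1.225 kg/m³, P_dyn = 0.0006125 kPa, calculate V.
Formula: P_{dyn} = \frac{1}{2} \rho V^2
Substituting knowns: 0.0006125 = 0.5·1.225·V²/1000
Solving for V: V = √(2·(0.0006125·1000)/1.225) = 1 m/s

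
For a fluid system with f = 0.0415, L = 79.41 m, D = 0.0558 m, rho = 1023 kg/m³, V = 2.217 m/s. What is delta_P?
Formula: \Delta P = f \frac{L}{D} \frac{\rho V^2}{2}
delta_P = 0.0415·(79.41/0.0558)·0.5·1023·2.217²/1000 = 148.5 kPa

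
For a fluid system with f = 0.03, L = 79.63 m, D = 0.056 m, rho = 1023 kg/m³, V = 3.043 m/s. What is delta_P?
Formula: \Delta P = f \frac{L}{D} \frac{\rho V^2}{2}
delta_P = 0.03·(79.63/0.056)·0.5·1023·3.043²/1000 = 202.1 kPa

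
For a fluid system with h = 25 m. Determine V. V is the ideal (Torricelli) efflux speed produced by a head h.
Formula: V = \sqrt{2 g h}
V = √(2·9.81·25) = 22.15 m/s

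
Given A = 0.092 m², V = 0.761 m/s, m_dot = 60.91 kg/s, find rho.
Formula: \dot{m} = \rho A V
Substituting knowns: 60.91 = rho·0.092·0.761
Solving for rho: rho = 60.91/(0.092·0.761) = 870 kg/m³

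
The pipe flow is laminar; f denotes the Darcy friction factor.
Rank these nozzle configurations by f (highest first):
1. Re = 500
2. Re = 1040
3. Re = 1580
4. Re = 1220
Case 1: f = 0.128
Case 2: f = 0.06154
Case 3: f = 0.04051
Case 4: f = 0.05246
Ranking (highest first): 1, 2, 4, 3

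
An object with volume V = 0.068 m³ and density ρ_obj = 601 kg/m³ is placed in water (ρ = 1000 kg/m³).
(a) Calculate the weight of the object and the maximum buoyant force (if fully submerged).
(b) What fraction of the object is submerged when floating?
(a) W=rho_obj*g*V=601*9.81*0.068=400.9 N; F_B(max)=rho*g*V=1000*9.81*0.068=667.1 N
(b) Floating fraction=rho_obj/rho=601/1000=0.601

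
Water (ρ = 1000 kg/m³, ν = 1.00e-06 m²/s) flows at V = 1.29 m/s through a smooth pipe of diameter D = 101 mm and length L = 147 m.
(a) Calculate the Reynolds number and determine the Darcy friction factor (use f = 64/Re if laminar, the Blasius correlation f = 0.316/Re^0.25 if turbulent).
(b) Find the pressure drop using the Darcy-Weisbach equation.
(a) Re = V·D/ν = 1.29·0.101/1.00e-06 = 130290 → turbulent (Re > 4000); f = 0.316/Re^0.25 = 0.316/130290^0.25 = 0.016633 (Blasius is strictly valid for Re ≲ 1e5; used here as the smooth-pipe estimate the problem specifies)
(b) Darcy-Weisbach: ΔP = f·(L/D)·½ρV²/1000 = 0.016633·(147/0.101)·½·1000·1.29²/1000 = 20.14 kPa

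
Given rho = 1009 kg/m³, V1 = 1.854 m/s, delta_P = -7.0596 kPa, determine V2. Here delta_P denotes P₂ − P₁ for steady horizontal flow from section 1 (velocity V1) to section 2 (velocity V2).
Formula: \Delta P = \frac{1}{2} \rho (V_1^2 - V_2^2)
Substituting knowns: -7.0596 = 0.5·1009·(1.854² − V2²)/1000
Solving for V2: V2 = √(1.854² − 2·(-7.0596·1000)/1009) = 4.175 m/s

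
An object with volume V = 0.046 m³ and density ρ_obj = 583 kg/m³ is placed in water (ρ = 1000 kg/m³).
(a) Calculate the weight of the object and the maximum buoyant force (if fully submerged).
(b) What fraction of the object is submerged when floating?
(a) W=rho_obj*g*V=583*9.81*0.046=263.1 N; F_B(max)=rho*g*V=1000*9.81*0.046=451.3 N
(b) Floating fraction=rho_obj/rho=583/1000=0.583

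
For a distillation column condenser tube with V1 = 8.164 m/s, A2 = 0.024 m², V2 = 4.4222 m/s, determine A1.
Formula: V_2 = \frac{A_1 V_1}{A_2}
Substituting knowns: 4.4222 = A1·8.164/0.024
Solving for A1: A1 = 4.4222·0.024/8.164 = 0.013 m²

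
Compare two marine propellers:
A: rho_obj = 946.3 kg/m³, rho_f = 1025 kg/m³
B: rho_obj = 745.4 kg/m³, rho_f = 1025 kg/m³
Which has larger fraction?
fraction(A) = 0.9232, fraction(B) = 0.7272. Answer: A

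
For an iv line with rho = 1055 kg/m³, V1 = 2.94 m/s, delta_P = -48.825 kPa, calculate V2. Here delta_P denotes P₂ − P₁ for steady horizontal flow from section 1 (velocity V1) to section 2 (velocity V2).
Formula: \Delta P = \frac{1}{2} \rho (V_1^2 - V_2^2)
Substituting knowns: -48.825 = 0.5·1055·(2.94² − V2²)/1000
Solving for V2: V2 = √(2.94² − 2·(-48.825·1000)/1055) = 10.06 m/s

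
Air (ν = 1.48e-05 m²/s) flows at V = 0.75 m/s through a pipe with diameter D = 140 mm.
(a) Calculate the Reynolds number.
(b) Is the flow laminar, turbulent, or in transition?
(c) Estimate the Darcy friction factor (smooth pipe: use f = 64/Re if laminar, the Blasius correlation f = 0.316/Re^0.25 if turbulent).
(a) Re = V·D/ν = 0.75·0.14/1.48e-05 = 7094.6
(b) Flow regime: turbulent (Re > 4000)
(c) Friction factor: f = 0.316/Re^0.25 = 0.316/7094.6^0.25 = 0.03443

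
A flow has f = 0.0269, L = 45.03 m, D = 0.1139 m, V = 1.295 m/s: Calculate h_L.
Formula: h_L = f \frac{L}{D} \frac{V^2}{2g}
h_L = 0.0269·(45.03/0.1139)·1.295²/(2·9.81) = 0.909 m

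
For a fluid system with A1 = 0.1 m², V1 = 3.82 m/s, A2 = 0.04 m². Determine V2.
Formula: V_2 = \frac{A_1 V_1}{A_2}
V2 = 0.1·3.82/0.04 = 9.55 m/s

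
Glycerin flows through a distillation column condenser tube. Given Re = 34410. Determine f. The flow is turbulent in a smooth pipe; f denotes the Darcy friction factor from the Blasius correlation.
Formula: f = \frac{0.316}{Re^{0.25}}
f = 0.316/34410^0.25 = 0.0232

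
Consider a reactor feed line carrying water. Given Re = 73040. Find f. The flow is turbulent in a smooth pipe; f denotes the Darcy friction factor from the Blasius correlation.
Formula: f = \frac{0.316}{Re^{0.25}}
f = 0.316/73040^0.25 = 0.01922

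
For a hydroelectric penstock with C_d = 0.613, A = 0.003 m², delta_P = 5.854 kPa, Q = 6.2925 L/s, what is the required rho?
Formula: Q = C_d A \sqrt{\frac{2 \Delta P}{\rho}}
Substituting knowns: 6.2925 = 0.613·0.003·√(2·(5.854·1000)/rho)·1000
Solving for rho: rho = 2·(5.854·1000)/((6.2925/1000)/(0.613·0.003))² = 1000 kg/m³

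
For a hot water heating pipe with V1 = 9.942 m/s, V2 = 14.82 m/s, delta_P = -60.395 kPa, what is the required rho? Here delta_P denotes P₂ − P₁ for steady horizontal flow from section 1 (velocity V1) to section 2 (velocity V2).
Formula: \Delta P = \frac{1}{2} \rho (V_1^2 - V_2^2)
Substituting knowns: -60.395 = 0.5·rho·(9.942² − 14.82²)/1000
Solving for rho: rho = 2·(-60.395·1000)/(9.942² − 14.82²) = 1000 kg/m³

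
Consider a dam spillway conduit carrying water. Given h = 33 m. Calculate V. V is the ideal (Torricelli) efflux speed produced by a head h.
Formula: V = \sqrt{2 g h}
V = √(2·9.81·33) = 25.45 m/s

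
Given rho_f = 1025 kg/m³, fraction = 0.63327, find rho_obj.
Formula: f_{sub} = \frac{\rho_{obj}}{\rho_f}
Substituting knowns: 0.63327 = rho_obj/1025
Solving for rho_obj: rho_obj = 0.63327·1025 = 649.1 kg/m³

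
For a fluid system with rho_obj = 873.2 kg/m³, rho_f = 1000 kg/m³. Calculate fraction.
Formula: f_{sub} = \frac{\rho_{obj}}{\rho_f}
fraction = 873.2/1000 = 0.8732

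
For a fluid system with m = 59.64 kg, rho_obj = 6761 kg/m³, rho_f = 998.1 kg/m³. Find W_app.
Formula: W_{app} = mg\left(1 - \frac{\rho_f}{\rho_{obj}}\right)
W_app = 59.64·9.81·(1 − 998.1/6761) = 498.7 N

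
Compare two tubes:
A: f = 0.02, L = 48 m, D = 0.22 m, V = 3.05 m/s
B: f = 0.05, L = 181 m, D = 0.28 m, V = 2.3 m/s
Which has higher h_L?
h_L(A) = 2.069 m, h_L(B) = 8.715 m. Answer: B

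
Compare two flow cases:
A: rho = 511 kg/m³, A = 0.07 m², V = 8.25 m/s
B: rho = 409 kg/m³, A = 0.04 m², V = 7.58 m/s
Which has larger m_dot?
m_dot(A) = 295.1 kg/s, m_dot(B) = 124 kg/s. Answer: A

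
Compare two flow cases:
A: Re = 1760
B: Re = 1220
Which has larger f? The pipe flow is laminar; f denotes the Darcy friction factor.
f(A) = 0.03636, f(B) = 0.05246. Answer: B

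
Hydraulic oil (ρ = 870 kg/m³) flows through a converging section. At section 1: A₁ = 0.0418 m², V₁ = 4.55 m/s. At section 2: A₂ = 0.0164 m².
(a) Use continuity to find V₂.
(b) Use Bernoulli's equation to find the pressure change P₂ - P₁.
(a) Continuity: A₁V₁=A₂V₂ -> V₂=A₁V₁/A₂=0.0418*4.55/0.0164=11.60 m/s
(b) Bernoulli: P₂-P₁=0.5*rho*(V₁^2-V₂^2)/1000=0.5*870*(4.55^2-11.60^2)/1000=-49.53 kPa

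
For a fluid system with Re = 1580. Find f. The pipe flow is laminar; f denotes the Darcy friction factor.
Formula: f = \frac{64}{Re}
f = 64/1580 = 0.04051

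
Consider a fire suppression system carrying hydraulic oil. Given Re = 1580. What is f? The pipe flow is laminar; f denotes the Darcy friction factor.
Formula: f = \frac{64}{Re}
f = 64/1580 = 0.04051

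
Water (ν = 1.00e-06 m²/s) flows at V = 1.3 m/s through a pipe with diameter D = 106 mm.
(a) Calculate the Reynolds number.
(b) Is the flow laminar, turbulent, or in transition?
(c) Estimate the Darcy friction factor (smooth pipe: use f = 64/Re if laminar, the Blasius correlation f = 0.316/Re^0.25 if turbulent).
(a) Re = V·D/ν = 1.3·0.106/1.00e-06 = 137800
(b) Flow regime: turbulent (Re > 4000)
(c) Friction factor: f = 0.316/Re^0.25 = 0.316/137800^0.25 = 0.0164 (Blasius is strictly valid for Re ≲ 1e5; used here as the smooth-pipe estimate the problem specifies)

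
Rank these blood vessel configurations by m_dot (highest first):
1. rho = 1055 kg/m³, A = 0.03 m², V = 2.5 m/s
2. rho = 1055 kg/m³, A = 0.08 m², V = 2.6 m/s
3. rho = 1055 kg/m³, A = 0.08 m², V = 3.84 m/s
Case 1: m_dot = 79.12 kg/s
Case 2: m_dot = 219.4 kg/s
Case 3: m_dot = 324.1 kg/s
Ranking (highest first): 3, 2, 1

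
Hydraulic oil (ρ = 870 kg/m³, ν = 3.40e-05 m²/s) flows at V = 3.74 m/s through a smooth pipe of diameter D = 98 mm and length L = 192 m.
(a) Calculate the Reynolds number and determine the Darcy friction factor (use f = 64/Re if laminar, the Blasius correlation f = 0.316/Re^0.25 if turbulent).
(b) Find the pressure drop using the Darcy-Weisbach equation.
(a) Re = V·D/ν = 3.74·0.098/3.40e-05 = 10780 → turbulent (Re > 4000); f = 0.316/Re^0.25 = 0.316/10780^0.25 = 0.031012
(b) Darcy-Weisbach: ΔP = f·(L/D)·½ρV²/1000 = 0.031012·(192/0.098)·½·870·3.74²/1000 = 369.7 kPa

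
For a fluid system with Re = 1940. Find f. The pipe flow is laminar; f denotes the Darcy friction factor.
Formula: f = \frac{64}{Re}
f = 64/1940 = 0.03299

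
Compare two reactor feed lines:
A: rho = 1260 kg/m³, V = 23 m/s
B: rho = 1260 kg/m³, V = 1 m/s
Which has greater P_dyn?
P_dyn(A) = 333.3 kPa, P_dyn(B) = 0.63 kPa. Answer: A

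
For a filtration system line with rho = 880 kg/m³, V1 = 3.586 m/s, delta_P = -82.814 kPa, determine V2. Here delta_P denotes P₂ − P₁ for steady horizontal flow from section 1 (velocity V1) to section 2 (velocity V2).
Formula: \Delta P = \frac{1}{2} \rho (V_1^2 - V_2^2)
Substituting knowns: -82.814 = 0.5·880·(3.586² − V2²)/1000
Solving for V2: V2 = √(3.586² − 2·(-82.814·1000)/880) = 14.18 m/s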